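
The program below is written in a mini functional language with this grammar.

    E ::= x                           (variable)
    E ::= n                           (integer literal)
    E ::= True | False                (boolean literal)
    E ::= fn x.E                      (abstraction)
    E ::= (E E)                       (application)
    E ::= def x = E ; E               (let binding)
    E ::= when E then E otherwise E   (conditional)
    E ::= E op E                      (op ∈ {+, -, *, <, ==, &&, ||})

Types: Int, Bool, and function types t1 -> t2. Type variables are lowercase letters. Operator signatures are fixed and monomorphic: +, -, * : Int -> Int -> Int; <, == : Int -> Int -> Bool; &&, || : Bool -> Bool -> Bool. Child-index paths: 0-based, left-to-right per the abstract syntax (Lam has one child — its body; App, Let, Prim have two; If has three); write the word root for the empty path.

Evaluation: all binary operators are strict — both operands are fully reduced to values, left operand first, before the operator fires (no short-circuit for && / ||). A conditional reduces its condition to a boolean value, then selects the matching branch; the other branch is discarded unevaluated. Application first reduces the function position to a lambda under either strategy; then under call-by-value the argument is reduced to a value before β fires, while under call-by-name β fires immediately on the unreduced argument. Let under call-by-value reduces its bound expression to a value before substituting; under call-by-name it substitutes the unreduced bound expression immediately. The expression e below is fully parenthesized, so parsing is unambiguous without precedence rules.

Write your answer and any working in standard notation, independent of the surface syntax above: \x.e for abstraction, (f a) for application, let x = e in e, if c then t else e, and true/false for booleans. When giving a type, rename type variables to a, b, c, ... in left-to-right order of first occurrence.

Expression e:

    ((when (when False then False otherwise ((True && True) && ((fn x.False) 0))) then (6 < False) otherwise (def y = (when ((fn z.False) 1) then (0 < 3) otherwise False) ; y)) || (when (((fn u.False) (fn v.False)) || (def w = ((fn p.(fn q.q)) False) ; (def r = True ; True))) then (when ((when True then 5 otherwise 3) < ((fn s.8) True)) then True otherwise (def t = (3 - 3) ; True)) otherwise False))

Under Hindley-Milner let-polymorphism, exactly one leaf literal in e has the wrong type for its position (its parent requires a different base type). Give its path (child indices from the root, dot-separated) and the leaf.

Working:
  unify Bool ~ Bool
  unify Bool ~ Bool
  unify Bool ~ Bool
  unify Bool ~ Bool
\x._ : a -> Bool
  unify a -> Bool ~ Int -> b
  unify a ~ Int
  unify Bool ~ b
_ _ : Bool
  unify Bool ~ Bool
  unify Bool ~ Bool
  unify Bool ~ Bool
  unify Int ~ Int
  unify Bool ~ Int
  FAIL: mismatch Bool ~ Int

Answer: 0.1.1 : false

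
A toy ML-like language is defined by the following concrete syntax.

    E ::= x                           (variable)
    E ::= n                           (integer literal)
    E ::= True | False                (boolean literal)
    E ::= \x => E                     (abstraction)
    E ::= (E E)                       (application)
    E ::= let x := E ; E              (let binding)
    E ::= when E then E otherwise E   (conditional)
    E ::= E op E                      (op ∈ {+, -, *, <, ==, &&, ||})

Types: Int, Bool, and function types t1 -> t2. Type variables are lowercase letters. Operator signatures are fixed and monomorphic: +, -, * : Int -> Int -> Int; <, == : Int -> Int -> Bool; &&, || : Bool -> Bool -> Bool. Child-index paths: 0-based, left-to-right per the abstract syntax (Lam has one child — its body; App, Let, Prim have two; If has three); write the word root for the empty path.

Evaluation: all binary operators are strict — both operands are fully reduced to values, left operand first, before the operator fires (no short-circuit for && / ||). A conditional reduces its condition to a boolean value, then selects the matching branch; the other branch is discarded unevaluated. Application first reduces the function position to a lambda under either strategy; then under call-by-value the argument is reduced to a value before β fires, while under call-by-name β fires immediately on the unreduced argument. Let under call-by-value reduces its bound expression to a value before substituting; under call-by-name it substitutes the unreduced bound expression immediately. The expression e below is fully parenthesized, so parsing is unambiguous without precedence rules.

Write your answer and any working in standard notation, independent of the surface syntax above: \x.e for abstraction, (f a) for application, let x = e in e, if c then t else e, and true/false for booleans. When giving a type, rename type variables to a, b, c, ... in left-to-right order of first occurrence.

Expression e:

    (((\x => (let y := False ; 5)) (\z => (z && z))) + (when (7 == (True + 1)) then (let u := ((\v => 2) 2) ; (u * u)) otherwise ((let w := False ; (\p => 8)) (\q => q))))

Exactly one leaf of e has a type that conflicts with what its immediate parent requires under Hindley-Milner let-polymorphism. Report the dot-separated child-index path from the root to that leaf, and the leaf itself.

Derivation:
let y : Bool
\x._ : a -> Int
z : b
  unify b ~ Bool
z : Bool
  unify Bool ~ Bool
\z._ : Bool -> Bool
  unify a -> Int ~ (Bool -> Bool) -> c
  unify a ~ Bool -> Bool
  unify Int ~ c
_ _ : Int
  unify Int ~ Int
  unify Int ~ Int
  unify Bool ~ Int
  FAIL: mismatch Bool ~ Int

Answer: 1.0.1.0 : true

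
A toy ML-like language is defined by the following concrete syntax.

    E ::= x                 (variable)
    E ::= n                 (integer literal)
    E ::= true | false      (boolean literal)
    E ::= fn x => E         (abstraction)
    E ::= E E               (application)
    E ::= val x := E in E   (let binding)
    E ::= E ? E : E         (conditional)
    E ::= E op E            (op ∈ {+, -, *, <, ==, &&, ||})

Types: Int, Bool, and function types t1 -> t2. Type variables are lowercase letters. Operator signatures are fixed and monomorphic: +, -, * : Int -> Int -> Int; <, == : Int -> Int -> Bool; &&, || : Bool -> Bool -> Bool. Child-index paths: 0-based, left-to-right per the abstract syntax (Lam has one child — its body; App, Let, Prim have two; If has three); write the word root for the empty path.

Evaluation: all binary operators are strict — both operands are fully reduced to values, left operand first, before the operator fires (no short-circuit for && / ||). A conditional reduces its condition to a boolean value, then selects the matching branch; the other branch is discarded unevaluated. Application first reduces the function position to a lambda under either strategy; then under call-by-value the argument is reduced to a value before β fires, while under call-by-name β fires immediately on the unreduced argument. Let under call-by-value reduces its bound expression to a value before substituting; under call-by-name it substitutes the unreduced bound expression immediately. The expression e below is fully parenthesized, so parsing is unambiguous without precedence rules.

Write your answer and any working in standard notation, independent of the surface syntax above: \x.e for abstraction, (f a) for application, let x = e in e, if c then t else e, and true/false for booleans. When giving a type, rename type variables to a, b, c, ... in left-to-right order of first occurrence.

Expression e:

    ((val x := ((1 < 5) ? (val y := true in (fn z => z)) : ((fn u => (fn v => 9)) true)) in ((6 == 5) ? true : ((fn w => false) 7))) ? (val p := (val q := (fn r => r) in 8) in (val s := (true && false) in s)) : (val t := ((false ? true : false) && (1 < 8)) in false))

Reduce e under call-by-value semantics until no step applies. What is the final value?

Trace:
step 0: (if (let x = (if (1 < 5) then (let y = true in (\z.z)) else ((\u.(\v.9)) true)) in (if (6 == 5) then true else ((\w.false) 7))) then (let p = (let q = (\r.r) in 8) in (let s = (true && false) in s)) else (let t = ((if false then true else false) && (1 < 8)) in false))
step 1: [delta@0.0.0] (if (let x = (if true then (let y = true in (\z.z)) else ((\u.(\v.9)) true)) in (if (6 == 5) then true else ((\w.false) 7))) then (let p = (let q = (\r.r) in 8) in (let s = (true && false) in s)) else (let t = ((if false then true else false) && (1 < 8)) in false))
step 2: [if@0.0] (if (let x = (let y = true in (\z.z)) in (if (6 == 5) then true else ((\w.false) 7))) then (let p = (let q = (\r.r) in 8) in (let s = (true && false) in s)) else (let t = ((if false then true else false) && (1 < 8)) in false))
step 3: [let@0.0] (if (let x = (\z.z) in (if (6 == 5) then true else ((\w.false) 7))) then (let p = (let q = (\r.r) in 8) in (let s = (true && false) in s)) else (let t = ((if false then true else false) && (1 < 8)) in false))
step 4: [let@0] (if (if (6 == 5) then true else ((\w.false) 7)) then (let p = (let q = (\r.r) in 8) in (let s = (true && false) in s)) else (let t = ((if false then true else false) && (1 < 8)) in false))
step 5: [delta@0.0] (if (if false then true else ((\w.false) 7)) then (let p = (let q = (\r.r) in 8) in (let s = (true && false) in s)) else (let t = ((if false then true else false) && (1 < 8)) in false))
step 6: [if@0] (if ((\w.false) 7) then (let p = (let q = (\r.r) in 8) in (let s = (true && false) in s)) else (let t = ((if false then true else false) && (1 < 8)) in false))
step 7: [beta@0] (if false then (let p = (let q = (\r.r) in 8) in (let s = (true && false) in s)) else (let t = ((if false then true else false) && (1 < 8)) in false))
step 8: [if@root] (let t = ((if false then true else false) && (1 < 8)) in false)
step 9: [if@0.0] (let t = (false && (1 < 8)) in false)
step 10: [delta@0.1] (let t = (false && true) in false)
step 11: [delta@0] (let t = false in false)
step 12: [let@root] false

Answer: false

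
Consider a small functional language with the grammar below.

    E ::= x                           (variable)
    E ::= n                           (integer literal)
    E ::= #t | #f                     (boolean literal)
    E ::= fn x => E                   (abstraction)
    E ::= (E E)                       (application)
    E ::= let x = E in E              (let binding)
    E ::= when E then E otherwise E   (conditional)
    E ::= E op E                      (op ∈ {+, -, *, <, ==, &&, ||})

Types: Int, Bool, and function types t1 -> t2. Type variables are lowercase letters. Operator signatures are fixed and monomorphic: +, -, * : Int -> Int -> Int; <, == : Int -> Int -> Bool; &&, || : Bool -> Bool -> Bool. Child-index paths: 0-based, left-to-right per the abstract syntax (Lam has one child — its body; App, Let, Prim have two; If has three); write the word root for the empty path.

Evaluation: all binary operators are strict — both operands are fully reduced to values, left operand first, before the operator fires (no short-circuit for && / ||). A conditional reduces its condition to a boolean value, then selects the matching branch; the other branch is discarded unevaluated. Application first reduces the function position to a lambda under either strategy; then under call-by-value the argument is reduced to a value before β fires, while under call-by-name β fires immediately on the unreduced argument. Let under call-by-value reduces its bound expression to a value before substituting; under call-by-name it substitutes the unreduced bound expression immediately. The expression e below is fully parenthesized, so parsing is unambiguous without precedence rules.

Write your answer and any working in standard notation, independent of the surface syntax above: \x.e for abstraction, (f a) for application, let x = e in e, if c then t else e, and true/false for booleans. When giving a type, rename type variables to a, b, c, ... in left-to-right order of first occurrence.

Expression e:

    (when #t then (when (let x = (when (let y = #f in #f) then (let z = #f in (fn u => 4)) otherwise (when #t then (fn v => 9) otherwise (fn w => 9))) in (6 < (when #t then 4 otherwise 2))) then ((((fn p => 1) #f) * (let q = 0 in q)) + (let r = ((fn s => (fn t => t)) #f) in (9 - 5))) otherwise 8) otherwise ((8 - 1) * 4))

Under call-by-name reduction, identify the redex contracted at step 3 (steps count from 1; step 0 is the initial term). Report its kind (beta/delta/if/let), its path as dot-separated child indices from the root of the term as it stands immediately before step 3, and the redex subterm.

Answer: if at 0.1 : (if true then 4 else 2)

Working:
step 0: (if true then (if (let x = (if (let y = false in false) then (let z = false in (\u.4)) else (if true then (\v.9) else (\w.9))) in (6 < (if true then 4 else 2))) then ((((\p.1) false) * (let q = 0 in q)) + (let r = ((\s.(\t.t)) false) in (9 - 5))) else 8) else ((8 - 1) * 4))
step 1: [if@root] (if (let x = (if (let y = false in false) then (let z = false in (\u.4)) else (if true then (\v.9) else (\w.9))) in (6 < (if true then 4 else 2))) then ((((\p.1) false) * (let q = 0 in q)) + (let r = ((\s.(\t.t)) false) in (9 - 5))) else 8)
step 2: [let@0] (if (6 < (if true then 4 else 2)) then ((((\p.1) false) * (let q = 0 in q)) + (let r = ((\s.(\t.t)) false) in (9 - 5))) else 8)
step 3: [if@0.1] (if (6 < 4) then ((((\p.1) false) * (let q = 0 in q)) + (let r = ((\s.(\t.t)) false) in (9 - 5))) else 8)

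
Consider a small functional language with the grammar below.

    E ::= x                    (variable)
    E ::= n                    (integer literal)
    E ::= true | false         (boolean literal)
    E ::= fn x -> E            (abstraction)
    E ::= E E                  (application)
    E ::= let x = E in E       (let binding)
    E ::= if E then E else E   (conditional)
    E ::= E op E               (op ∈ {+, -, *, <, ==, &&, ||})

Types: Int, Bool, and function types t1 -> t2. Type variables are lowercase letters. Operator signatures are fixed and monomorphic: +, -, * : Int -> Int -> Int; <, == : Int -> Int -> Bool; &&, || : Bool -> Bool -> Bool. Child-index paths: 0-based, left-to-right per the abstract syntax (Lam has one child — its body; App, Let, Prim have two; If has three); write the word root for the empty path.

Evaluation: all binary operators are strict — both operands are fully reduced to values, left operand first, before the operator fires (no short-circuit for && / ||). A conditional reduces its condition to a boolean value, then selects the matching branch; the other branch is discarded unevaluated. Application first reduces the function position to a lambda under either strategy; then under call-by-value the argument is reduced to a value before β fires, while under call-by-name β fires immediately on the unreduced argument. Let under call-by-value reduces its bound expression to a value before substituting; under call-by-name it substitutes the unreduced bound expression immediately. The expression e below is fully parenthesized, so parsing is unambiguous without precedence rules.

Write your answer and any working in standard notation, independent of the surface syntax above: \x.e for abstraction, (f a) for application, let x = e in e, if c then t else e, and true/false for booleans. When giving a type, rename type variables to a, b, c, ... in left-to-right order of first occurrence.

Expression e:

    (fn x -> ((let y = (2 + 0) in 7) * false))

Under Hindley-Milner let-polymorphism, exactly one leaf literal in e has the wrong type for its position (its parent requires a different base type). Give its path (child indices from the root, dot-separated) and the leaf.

Derivation:
  unify Int ~ Int
  unify Int ~ Int
let y : Int
  unify Int ~ Int
  unify Bool ~ Int
  FAIL: mismatch Bool ~ Int

Answer: 0.1 : false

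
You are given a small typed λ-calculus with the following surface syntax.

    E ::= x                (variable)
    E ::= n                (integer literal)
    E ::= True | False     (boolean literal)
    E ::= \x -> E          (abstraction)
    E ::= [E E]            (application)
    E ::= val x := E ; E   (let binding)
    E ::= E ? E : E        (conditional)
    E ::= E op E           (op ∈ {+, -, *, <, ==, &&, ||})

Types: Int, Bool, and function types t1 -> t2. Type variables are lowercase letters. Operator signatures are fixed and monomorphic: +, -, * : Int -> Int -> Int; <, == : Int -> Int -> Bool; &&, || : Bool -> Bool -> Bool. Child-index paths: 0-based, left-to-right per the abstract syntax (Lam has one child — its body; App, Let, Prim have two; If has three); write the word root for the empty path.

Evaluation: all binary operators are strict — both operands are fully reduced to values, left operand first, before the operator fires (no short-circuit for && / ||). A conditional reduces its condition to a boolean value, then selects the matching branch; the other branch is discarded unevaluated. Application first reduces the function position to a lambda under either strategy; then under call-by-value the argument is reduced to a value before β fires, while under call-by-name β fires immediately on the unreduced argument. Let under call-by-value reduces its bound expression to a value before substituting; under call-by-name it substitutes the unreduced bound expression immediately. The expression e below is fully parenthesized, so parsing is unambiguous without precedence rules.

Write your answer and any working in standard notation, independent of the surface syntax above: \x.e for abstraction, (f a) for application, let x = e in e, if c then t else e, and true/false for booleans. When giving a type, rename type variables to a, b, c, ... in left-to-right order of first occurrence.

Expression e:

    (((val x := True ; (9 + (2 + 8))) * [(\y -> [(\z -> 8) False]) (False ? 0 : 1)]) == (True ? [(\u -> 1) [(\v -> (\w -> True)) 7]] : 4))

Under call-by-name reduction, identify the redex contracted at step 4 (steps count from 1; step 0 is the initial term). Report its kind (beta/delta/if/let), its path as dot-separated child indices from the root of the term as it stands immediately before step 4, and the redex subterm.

Working:
step 0: (((let x = true in (9 + (2 + 8))) * ((\y.((\z.8) false)) (if false then 0 else 1))) == (if true then ((\u.1) ((\v.(\w.true)) 7)) else 4))
step 1: [let@0.0] (((9 + (2 + 8)) * ((\y.((\z.8) false)) (if false then 0 else 1))) == (if true then ((\u.1) ((\v.(\w.true)) 7)) else 4))
step 2: [delta@0.0.1] (((9 + 10) * ((\y.((\z.8) false)) (if false then 0 else 1))) == (if true then ((\u.1) ((\v.(\w.true)) 7)) else 4))
step 3: [delta@0.0] ((19 * ((\y.((\z.8) false)) (if false then 0 else 1))) == (if true then ((\u.1) ((\v.(\w.true)) 7)) else 4))
step 4: [beta@0.1] ((19 * ((\z.8) false)) == (if true then ((\u.1) ((\v.(\w.true)) 7)) else 4))

Answer: beta at 0.1 : ((\y.((\z.8) false)) (if false then 0 else 1))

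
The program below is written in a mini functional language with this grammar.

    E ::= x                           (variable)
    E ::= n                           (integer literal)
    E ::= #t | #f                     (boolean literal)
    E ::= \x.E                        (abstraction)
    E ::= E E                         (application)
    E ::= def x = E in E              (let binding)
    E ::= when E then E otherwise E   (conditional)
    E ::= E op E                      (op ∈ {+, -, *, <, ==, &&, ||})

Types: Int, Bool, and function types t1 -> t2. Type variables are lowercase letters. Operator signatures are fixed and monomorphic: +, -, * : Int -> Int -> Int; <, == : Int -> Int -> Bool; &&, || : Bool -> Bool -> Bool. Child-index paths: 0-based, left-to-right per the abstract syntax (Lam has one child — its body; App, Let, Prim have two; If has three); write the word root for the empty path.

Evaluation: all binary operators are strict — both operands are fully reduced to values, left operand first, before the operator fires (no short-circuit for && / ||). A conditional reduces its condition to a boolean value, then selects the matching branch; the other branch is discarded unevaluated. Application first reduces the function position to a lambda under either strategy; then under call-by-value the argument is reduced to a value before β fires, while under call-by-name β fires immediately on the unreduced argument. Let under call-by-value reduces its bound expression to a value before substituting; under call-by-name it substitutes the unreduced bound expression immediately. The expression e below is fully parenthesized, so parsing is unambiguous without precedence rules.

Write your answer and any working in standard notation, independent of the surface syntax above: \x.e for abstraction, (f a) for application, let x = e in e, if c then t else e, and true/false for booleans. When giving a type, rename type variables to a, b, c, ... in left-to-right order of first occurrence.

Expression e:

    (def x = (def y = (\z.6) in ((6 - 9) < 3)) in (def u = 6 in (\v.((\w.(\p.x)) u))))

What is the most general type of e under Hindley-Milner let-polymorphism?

Answer: a -> b -> Bool

Trace:
\z._ : a -> Int
let y : forall. a -> Int
  unify Int ~ Int
  unify Int ~ Int
  unify Int ~ Int
  unify Int ~ Int
let x : Bool
let u : Int
x : Bool
\p._ : d -> Bool
\w._ : c -> d -> Bool
u : Int
  unify c -> d -> Bool ~ Int -> e
  unify c ~ Int
  unify d -> Bool ~ e
_ _ : d -> Bool
\v._ : b -> d -> Bool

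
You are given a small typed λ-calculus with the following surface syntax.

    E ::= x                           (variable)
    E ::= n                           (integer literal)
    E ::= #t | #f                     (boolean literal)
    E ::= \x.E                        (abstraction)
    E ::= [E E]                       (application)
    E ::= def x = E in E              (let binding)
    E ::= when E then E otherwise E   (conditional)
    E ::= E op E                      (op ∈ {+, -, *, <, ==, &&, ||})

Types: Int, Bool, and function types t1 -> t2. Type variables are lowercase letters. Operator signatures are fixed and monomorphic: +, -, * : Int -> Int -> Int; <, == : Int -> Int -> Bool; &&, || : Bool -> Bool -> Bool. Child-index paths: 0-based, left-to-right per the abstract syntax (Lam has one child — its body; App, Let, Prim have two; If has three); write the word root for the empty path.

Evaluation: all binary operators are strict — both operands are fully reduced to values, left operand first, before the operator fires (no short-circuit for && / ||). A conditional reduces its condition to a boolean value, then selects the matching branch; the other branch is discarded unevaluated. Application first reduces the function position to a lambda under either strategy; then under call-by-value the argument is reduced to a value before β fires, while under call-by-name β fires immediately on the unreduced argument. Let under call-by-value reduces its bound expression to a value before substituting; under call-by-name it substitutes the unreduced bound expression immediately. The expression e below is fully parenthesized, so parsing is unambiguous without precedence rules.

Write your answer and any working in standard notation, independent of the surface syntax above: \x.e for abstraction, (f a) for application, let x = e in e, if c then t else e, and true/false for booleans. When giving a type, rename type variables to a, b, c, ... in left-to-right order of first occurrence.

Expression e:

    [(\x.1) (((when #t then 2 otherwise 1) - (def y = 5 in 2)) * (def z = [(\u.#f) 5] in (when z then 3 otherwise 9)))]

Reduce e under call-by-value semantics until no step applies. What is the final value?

Working:
step 0: ((\x.1) (((if true then 2 else 1) - (let y = 5 in 2)) * (let z = ((\u.false) 5) in (if z then 3 else 9))))
step 1: [if@1.0.0] ((\x.1) ((2 - (let y = 5 in 2)) * (let z = ((\u.false) 5) in (if z then 3 else 9))))
step 2: [let@1.0.1] ((\x.1) ((2 - 2) * (let z = ((\u.false) 5) in (if z then 3 else 9))))
step 3: [delta@1.0] ((\x.1) (0 * (let z = ((\u.false) 5) in (if z then 3 else 9))))
step 4: [beta@1.1.0] ((\x.1) (0 * (let z = false in (if z then 3 else 9))))
step 5: [let@1.1] ((\x.1) (0 * (if false then 3 else 9)))
step 6: [if@1.1] ((\x.1) (0 * 9))
step 7: [delta@1] ((\x.1) 0)
step 8: [beta@root] 1

Answer: 1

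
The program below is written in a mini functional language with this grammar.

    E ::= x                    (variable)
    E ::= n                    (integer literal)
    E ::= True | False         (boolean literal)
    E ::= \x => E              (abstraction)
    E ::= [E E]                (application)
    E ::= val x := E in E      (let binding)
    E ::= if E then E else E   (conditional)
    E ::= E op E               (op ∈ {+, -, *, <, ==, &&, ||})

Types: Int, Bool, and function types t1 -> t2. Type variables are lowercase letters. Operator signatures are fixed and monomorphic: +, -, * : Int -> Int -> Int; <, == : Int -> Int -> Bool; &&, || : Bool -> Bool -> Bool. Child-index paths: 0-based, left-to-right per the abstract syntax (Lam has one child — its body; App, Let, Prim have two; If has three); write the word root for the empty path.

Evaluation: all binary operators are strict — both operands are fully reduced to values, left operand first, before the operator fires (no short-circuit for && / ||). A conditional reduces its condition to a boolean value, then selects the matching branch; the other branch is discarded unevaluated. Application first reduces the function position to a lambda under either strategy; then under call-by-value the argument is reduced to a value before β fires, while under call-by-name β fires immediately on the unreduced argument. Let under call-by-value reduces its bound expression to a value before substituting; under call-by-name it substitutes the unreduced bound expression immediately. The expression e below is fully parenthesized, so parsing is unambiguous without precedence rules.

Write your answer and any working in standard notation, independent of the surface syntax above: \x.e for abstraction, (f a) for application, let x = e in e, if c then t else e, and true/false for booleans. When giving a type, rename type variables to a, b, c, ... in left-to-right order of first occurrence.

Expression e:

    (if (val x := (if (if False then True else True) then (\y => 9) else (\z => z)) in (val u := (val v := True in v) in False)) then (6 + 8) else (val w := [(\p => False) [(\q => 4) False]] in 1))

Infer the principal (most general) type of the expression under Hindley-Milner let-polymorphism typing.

Answer: Int

Derivation:
  unify Bool ~ Bool
  unify Bool ~ Bool
  unify Bool ~ Bool
\y._ : a -> Int
z : b
\z._ : b -> b
  unify a -> Int ~ b -> b
  unify a ~ b
  unify Int ~ b
let x : Int -> Int
let v : Bool
v : Bool
let u : Bool
  unify Bool ~ Bool
  unify Int ~ Int
  unify Int ~ Int
\p._ : c -> Bool
\q._ : d -> Int
  unify d -> Int ~ Bool -> e
  unify d ~ Bool
  unify Int ~ e
_ _ : Int
  unify c -> Bool ~ Int -> f
  unify c ~ Int
  unify Bool ~ f
_ _ : Bool
let w : Bool
  unify Int ~ Int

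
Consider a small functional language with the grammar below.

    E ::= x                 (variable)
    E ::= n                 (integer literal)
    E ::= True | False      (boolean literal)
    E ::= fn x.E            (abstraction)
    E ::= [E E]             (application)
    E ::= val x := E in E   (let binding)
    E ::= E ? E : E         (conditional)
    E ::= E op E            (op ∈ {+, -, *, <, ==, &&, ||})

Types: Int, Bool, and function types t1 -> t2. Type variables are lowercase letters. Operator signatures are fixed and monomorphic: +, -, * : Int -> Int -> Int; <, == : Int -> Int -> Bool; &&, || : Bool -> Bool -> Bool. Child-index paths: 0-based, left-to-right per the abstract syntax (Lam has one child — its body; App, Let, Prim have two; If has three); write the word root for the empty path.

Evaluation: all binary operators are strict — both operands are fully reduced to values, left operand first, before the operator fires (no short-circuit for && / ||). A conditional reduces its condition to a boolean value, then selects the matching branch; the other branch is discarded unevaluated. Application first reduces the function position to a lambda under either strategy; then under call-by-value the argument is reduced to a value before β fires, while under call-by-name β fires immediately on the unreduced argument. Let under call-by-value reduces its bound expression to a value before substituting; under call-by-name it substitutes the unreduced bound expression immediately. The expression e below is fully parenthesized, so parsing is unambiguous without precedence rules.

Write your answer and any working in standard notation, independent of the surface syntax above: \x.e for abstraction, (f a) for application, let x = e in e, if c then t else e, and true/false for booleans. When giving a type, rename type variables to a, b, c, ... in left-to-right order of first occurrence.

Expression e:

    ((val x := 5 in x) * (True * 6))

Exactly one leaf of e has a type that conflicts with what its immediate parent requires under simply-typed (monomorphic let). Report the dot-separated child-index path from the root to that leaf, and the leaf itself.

Trace:
let x : Int
x : Int
  unify Int ~ Int
  unify Bool ~ Int
  FAIL: mismatch Bool ~ Int

Answer: 1.0 : true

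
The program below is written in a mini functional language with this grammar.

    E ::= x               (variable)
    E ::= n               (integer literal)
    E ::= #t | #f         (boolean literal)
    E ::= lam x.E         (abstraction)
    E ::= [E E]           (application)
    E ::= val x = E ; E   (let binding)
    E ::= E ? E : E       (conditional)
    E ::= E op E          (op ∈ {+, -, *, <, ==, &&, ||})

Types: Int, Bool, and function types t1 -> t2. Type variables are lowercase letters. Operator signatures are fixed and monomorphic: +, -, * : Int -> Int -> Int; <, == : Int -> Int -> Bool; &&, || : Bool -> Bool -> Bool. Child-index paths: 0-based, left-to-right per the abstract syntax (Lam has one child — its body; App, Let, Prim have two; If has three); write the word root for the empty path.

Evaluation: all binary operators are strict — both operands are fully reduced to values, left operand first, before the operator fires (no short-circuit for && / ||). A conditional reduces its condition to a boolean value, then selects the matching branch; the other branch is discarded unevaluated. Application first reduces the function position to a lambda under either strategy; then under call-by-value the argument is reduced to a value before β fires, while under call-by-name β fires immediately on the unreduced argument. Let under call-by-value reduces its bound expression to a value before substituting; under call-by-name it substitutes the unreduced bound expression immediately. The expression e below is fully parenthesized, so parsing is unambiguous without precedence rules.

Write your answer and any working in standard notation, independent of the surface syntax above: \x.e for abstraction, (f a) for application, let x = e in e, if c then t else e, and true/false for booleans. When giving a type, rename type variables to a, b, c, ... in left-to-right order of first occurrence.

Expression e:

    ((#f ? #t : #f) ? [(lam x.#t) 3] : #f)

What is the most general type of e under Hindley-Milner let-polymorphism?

Working:
  unify Bool ~ Bool
  unify Bool ~ Bool
  unify Bool ~ Bool
\x._ : a -> Bool
  unify a -> Bool ~ Int -> b
  unify a ~ Int
  unify Bool ~ b
_ _ : Bool
  unify Bool ~ Bool

Answer: Bool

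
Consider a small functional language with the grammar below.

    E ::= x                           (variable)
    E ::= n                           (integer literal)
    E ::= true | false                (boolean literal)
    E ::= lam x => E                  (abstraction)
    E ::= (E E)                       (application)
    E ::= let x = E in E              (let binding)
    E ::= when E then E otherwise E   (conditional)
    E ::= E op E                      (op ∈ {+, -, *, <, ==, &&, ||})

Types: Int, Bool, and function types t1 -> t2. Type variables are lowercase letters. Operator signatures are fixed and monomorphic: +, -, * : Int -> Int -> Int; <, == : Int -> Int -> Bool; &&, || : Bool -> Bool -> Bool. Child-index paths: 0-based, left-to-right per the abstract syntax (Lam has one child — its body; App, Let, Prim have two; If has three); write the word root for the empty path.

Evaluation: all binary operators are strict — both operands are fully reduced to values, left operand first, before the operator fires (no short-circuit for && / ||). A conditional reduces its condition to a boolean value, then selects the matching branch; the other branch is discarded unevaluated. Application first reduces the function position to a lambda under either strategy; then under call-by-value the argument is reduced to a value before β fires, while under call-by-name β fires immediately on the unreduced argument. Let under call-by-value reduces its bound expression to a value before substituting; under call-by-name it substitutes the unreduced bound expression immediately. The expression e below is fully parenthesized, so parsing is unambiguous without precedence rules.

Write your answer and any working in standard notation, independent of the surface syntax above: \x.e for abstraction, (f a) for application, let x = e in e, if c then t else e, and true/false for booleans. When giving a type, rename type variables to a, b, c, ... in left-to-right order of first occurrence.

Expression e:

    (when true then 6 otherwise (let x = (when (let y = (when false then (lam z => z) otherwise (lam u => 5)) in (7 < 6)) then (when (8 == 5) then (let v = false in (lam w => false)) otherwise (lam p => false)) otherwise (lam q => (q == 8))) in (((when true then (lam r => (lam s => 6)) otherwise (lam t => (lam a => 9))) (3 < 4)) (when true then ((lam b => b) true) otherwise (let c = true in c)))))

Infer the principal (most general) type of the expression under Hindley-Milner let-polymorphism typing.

Answer: Int

Trace:
  unify Bool ~ Bool
  unify Bool ~ Bool
z : a
\z._ : a -> a
\u._ : b -> Int
  unify a -> a ~ b -> Int
  unify a ~ b
  unify b ~ Int
let y : Int -> Int
  unify Int ~ Int
  unify Int ~ Int
  unify Bool ~ Bool
  unify Int ~ Int
  unify Int ~ Int
  unify Bool ~ Bool
let v : Bool
\w._ : c -> Bool
\p._ : d -> Bool
  unify c -> Bool ~ d -> Bool
  unify c ~ d
  unify Bool ~ Bool
q : e
  unify e ~ Int
  unify Int ~ Int
\q._ : Int -> Bool
  unify d -> Bool ~ Int -> Bool
  unify d ~ Int
  unify Bool ~ Bool
let x : Int -> Bool
  unify Bool ~ Bool
\s._ : g -> Int
\r._ : f -> g -> Int
\a._ : i -> Int
\t._ : h -> i -> Int
  unify f -> g -> Int ~ h -> i -> Int
  unify f ~ h
  unify g -> Int ~ i -> Int
  unify g ~ i
  unify Int ~ Int
  unify Int ~ Int
  unify Int ~ Int
  unify h -> i -> Int ~ Bool -> j
  unify h ~ Bool
  unify i -> Int ~ j
_ _ : i -> Int
  unify Bool ~ Bool
b : k
\b._ : k -> k
  unify k -> k ~ Bool -> l
  unify k ~ Bool
  unify Bool ~ l
_ _ : Bool
let c : Bool
c : Bool
  unify Bool ~ Bool
  unify i -> Int ~ Bool -> m
  unify i ~ Bool
  unify Int ~ m
_ _ : Int
  unify Int ~ Int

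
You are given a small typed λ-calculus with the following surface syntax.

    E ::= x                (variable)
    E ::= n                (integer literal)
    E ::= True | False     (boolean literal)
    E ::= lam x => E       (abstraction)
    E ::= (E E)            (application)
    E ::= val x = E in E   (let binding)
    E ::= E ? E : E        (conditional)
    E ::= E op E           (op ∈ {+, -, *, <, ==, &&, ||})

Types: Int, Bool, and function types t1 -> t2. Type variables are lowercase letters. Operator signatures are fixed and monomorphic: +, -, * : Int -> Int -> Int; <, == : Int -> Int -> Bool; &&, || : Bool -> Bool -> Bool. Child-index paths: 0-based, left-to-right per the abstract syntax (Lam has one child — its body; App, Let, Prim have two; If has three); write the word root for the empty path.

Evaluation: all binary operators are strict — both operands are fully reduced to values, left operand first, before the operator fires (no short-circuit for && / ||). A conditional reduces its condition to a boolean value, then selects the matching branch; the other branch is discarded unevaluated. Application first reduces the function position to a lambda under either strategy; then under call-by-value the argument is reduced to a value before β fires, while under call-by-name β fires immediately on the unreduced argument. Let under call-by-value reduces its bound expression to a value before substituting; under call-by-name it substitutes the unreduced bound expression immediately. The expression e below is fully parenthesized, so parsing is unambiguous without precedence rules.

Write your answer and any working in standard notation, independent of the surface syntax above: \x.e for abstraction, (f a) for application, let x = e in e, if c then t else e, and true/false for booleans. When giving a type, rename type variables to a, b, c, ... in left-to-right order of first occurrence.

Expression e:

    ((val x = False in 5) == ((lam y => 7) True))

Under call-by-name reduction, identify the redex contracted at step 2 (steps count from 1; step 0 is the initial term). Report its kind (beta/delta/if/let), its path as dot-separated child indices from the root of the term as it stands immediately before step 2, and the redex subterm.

Working:
step 0: ((let x = false in 5) == ((\y.7) true))
step 1: [let@0] (5 == ((\y.7) true))
step 2: [beta@1] (5 == 7)

Answer: beta at 1 : ((\y.7) true)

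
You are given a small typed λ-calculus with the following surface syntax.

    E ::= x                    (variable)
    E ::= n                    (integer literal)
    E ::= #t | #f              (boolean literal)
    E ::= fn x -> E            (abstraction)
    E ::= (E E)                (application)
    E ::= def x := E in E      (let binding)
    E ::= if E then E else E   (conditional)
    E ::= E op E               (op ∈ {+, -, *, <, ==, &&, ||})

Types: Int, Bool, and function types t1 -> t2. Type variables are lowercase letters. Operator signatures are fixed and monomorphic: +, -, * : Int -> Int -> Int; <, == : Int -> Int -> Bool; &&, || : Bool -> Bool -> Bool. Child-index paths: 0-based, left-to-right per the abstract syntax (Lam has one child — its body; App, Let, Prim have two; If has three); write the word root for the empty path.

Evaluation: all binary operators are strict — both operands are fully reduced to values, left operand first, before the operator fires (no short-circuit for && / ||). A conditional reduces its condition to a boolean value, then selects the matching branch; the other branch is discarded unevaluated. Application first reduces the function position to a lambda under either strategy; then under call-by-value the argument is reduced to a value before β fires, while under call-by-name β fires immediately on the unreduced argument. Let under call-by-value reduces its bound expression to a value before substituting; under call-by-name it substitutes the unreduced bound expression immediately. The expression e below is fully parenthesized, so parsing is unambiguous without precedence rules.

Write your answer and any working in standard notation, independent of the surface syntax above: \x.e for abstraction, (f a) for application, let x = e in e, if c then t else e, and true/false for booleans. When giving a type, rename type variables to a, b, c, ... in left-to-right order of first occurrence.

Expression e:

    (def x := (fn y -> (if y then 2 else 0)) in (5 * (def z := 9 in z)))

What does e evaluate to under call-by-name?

Answer: 45

Working:
step 0: (let x = (\y.(if y then 2 else 0)) in (5 * (let z = 9 in z)))
step 1: [let@root] (5 * (let z = 9 in z))
step 2: [let@1] (5 * 9)
step 3: [delta@root] 45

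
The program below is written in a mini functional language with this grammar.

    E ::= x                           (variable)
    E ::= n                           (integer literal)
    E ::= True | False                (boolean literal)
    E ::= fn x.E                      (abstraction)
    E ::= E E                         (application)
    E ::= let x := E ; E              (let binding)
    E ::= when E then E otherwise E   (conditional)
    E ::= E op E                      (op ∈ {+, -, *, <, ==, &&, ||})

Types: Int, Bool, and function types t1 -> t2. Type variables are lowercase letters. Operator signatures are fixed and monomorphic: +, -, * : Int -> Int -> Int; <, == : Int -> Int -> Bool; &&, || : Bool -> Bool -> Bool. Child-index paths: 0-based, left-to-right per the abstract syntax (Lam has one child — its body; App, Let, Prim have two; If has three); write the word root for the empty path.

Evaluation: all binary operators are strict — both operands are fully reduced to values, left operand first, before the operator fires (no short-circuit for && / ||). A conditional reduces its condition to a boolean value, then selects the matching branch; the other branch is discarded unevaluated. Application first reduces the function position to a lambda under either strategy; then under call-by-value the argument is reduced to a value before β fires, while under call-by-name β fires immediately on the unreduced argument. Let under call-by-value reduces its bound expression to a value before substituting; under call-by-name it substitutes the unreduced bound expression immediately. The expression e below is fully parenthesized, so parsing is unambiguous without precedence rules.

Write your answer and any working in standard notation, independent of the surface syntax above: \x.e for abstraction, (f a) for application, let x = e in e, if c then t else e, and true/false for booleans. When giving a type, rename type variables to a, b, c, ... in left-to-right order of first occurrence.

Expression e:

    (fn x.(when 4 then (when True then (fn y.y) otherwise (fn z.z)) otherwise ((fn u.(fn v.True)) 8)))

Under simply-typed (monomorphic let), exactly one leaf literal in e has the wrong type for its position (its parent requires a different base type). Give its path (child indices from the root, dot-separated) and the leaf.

Working:
  unify Int ~ Bool
  FAIL: mismatch Int ~ Bool

Answer: 0.0 : 4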